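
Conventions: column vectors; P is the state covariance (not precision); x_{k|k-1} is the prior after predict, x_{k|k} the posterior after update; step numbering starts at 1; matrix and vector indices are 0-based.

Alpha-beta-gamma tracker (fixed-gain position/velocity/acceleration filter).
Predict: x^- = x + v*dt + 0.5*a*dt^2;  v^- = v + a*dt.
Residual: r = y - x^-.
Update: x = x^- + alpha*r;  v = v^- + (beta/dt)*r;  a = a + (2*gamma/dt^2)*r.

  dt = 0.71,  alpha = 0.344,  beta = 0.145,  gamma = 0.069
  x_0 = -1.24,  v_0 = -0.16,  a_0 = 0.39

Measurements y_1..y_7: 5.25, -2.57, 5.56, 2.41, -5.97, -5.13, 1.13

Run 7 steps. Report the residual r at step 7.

step 1: x_pred=-1.2553  r=6.5053  x^+=0.9825  v^+=1.4454  a^+=2.1709
step 2: x_pred=2.5560  r=-5.1260  x^+=0.7926  v^+=1.9399  a^+=0.7676
step 3: x_pred=2.3634  r=3.1966  x^+=3.4631  v^+=3.1377  a^+=1.6427
step 4: x_pred=6.1049  r=-3.6949  x^+=4.8338  v^+=3.5494  a^+=0.6312
step 5: x_pred=7.5130  r=-13.4830  x^+=2.8749  v^+=1.2440  a^+=-3.0599
step 6: x_pred=2.9869  r=-8.1169  x^+=0.1947  v^+=-2.5862  a^+=-5.2819
step 7: x_pred=-2.9728  r=4.1028  x^+=-1.5614  v^+=-5.4984  a^+=-4.1587

resid = 4.1028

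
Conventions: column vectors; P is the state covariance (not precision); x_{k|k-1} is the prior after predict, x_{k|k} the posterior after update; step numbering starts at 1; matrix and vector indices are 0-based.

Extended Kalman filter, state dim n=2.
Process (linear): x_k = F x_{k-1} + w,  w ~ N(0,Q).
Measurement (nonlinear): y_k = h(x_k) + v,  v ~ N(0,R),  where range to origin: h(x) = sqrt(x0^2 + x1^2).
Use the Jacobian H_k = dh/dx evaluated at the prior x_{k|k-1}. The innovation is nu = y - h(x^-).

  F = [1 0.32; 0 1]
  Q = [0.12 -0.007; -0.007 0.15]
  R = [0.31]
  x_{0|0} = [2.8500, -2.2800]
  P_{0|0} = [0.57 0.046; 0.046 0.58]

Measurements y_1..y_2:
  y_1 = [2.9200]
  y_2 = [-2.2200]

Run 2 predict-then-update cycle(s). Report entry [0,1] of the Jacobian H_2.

step 1: x^-=[2.1204, -2.2800]  P^-=[0.7788 0.2246; 0.2246 0.7300]  H_jac=[0.6810 -0.7323]  S=[0.8386]  K=[0.4363; -0.4550]  nu=[-0.1936]  x^+=[2.0359, -2.1919]  P^+=[0.6192 0.3911; 0.3911 0.5564]
step 2: x^-=[1.3345, -2.1919]  P^-=[1.0464 0.5621; 0.5621 0.7064]  H_jac=[0.5200 -0.8541]  S=[0.6089]  K=[0.1052; -0.5107]  nu=[-4.7862]  x^+=[0.8312, 0.2525]  P^+=[1.0397 0.5948; 0.5948 0.5475]

H_jac[0,1] = -0.8541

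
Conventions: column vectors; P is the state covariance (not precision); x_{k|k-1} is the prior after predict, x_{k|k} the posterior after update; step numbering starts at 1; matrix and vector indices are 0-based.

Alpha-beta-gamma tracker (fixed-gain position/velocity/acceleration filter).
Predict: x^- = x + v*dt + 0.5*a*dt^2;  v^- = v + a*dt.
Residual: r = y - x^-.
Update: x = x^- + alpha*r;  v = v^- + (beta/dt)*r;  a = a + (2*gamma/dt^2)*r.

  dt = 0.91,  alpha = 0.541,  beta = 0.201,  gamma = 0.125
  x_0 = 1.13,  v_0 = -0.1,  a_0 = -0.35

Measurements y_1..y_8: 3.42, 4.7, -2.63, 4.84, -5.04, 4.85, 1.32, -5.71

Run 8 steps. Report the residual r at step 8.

step 1: x_pred=0.8941  r=2.5259  x^+=2.2606  v^+=0.1394  a^+=0.4126
step 2: x_pred=2.5583  r=2.1417  x^+=3.7170  v^+=0.9879  a^+=1.0591
step 3: x_pred=5.0545  r=-7.6845  x^+=0.8972  v^+=0.2544  a^+=-1.2608
step 4: x_pred=0.6066  r=4.2334  x^+=2.8969  v^+=0.0421  a^+=0.0173
step 5: x_pred=2.9424  r=-7.9824  x^+=-1.3761  v^+=-1.7053  a^+=-2.3926
step 6: x_pred=-3.9186  r=8.7686  x^+=0.8252  v^+=-1.9458  a^+=0.2546
step 7: x_pred=-0.8400  r=2.1600  x^+=0.3286  v^+=-1.2370  a^+=0.9067
step 8: x_pred=-0.4217  r=-5.2883  x^+=-3.2827  v^+=-1.5800  a^+=-0.6898

resid = -5.2883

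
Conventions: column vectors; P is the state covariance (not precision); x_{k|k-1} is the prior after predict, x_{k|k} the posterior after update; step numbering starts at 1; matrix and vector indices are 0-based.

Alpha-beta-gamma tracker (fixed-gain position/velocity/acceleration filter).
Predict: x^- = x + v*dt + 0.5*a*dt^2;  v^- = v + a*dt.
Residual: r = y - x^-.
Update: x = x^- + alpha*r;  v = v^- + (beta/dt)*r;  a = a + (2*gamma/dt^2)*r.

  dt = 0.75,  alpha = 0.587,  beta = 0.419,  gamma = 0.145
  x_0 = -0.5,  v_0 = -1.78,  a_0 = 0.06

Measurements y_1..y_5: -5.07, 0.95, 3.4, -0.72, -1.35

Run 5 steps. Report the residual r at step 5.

resid = -7.2256

step 1: x_pred=-1.8181  r=-3.2519  x^+=-3.7270  v^+=-3.5517  a^+=-1.6165
step 2: x_pred=-6.8454  r=7.7954  x^+=-2.2695  v^+=-0.4091  a^+=2.4024
step 3: x_pred=-1.9006  r=5.3006  x^+=1.2108  v^+=4.3540  a^+=5.1352
step 4: x_pred=5.9207  r=-6.6407  x^+=2.0226  v^+=4.4955  a^+=1.7116
step 5: x_pred=5.8756  r=-7.2256  x^+=1.6342  v^+=1.7425  a^+=-2.0136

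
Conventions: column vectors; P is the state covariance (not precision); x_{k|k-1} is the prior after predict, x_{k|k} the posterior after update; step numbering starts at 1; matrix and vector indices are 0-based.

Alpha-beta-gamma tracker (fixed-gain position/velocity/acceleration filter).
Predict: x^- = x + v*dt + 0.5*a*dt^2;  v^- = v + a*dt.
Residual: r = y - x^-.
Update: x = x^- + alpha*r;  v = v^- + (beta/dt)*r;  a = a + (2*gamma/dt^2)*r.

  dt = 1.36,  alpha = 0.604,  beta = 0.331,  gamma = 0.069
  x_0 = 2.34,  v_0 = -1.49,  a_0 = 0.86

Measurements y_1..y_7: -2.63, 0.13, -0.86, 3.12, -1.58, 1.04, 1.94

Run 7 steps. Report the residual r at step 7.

step 1: x_pred=1.1089  r=-3.7389  x^+=-1.1494  v^+=-1.2304  a^+=0.5810
step 2: x_pred=-2.2854  r=2.4154  x^+=-0.8265  v^+=0.1477  a^+=0.7612
step 3: x_pred=0.0784  r=-0.9384  x^+=-0.4884  v^+=0.9546  a^+=0.6912
step 4: x_pred=1.4491  r=1.6709  x^+=2.4583  v^+=2.3013  a^+=0.8159
step 5: x_pred=6.3427  r=-7.9227  x^+=1.5574  v^+=1.4827  a^+=0.2248
step 6: x_pred=3.7818  r=-2.7418  x^+=2.1257  v^+=1.1211  a^+=0.0202
step 7: x_pred=3.6692  r=-1.7292  x^+=2.6248  v^+=0.7278  a^+=-0.1088

resid = -1.7292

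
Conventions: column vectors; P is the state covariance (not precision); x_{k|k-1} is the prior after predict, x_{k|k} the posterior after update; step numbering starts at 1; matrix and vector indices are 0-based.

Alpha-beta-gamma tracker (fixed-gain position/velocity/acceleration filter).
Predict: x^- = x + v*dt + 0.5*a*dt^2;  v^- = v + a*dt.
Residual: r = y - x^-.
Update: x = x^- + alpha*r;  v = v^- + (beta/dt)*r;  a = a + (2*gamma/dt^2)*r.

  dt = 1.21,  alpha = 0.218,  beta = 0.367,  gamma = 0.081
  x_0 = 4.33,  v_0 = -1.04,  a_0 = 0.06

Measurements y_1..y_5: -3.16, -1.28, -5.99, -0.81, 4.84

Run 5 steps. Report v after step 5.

v_post = 4.1129

step 1: x_pred=3.1155  r=-6.2755  x^+=1.7475  v^+=-2.8708  a^+=-0.6344
step 2: x_pred=-2.1906  r=0.9106  x^+=-1.9921  v^+=-3.3622  a^+=-0.5336
step 3: x_pred=-6.4510  r=0.4610  x^+=-6.3505  v^+=-3.8681  a^+=-0.4826
step 4: x_pred=-11.3841  r=10.5741  x^+=-9.0790  v^+=-1.2448  a^+=0.6874
step 5: x_pred=-10.0820  r=14.9220  x^+=-6.8290  v^+=4.1129  a^+=2.3385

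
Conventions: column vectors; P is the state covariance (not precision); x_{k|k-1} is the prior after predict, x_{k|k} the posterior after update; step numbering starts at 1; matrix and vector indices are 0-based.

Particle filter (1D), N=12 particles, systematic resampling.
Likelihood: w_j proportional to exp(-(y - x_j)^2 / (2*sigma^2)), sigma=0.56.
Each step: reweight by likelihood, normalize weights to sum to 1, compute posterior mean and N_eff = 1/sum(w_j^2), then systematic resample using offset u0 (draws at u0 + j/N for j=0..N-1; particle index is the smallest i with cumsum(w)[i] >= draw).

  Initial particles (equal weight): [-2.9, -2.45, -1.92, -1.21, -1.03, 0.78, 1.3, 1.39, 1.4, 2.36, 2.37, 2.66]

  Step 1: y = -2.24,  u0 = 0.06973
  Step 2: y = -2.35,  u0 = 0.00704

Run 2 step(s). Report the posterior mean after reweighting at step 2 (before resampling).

post_mean = -2.2980

step 1: w=[0.1949, 0.3638, 0.3315, 0.0719, 0.0378, 0.0000, 0.0000, 0.0000, 0.0000, 0.0000, 0.0000, 0.0000]  mean=-2.2191  Neff=3.4858  idx=[0, 0, 1, 1, 1, 1, 2, 2, 2, 2, 3, 4]
step 2: w=[0.0740, 0.0740, 0.1180, 0.1180, 0.1180, 0.1180, 0.0893, 0.0893, 0.0893, 0.0893, 0.0151, 0.0075]  mean=-2.2980  Neff=10.1135  idx=[0, 1, 2, 2, 3, 4, 5, 5, 6, 7, 8, 9]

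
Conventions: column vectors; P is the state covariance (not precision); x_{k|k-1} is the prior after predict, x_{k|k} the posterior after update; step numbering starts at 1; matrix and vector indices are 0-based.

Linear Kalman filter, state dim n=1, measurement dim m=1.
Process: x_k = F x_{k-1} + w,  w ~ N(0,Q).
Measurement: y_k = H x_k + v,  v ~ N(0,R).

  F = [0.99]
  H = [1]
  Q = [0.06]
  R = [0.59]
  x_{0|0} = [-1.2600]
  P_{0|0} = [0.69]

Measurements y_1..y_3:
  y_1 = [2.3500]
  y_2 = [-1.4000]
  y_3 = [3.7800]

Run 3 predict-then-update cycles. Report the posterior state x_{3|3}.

x_post = [1.1712]

step 1: x^-=[-1.2474]  P^-=[0.7363]  S=[1.3263]  K=[0.5551]  nu=[3.5974]  x^+=[0.7497]  P^+=[0.3275]
step 2: x^-=[0.7422]  P^-=[0.3810]  S=[0.9710]  K=[0.3924]  nu=[-2.1422]  x^+=[-0.0984]  P^+=[0.2315]
step 3: x^-=[-0.0974]  P^-=[0.2869]  S=[0.8769]  K=[0.3272]  nu=[3.8774]  x^+=[1.1712]  P^+=[0.1930]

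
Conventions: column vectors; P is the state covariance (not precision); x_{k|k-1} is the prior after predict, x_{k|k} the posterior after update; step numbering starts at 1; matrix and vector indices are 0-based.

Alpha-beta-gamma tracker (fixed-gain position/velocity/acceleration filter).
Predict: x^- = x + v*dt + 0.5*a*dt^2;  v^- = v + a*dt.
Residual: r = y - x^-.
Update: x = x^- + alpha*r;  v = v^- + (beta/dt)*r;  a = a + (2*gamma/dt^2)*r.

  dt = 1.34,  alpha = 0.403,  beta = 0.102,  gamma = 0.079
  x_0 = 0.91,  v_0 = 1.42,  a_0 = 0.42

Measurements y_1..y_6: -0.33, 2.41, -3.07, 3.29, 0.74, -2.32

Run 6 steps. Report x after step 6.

x_post = -1.4227

step 1: x_pred=3.1899  r=-3.5199  x^+=1.7714  v^+=1.7149  a^+=0.1103
step 2: x_pred=4.1683  r=-1.7583  x^+=3.4597  v^+=1.7288  a^+=-0.0444
step 3: x_pred=5.7364  r=-8.8064  x^+=2.1874  v^+=0.9989  a^+=-0.8193
step 4: x_pred=2.7904  r=0.4996  x^+=2.9917  v^+=-0.0610  a^+=-0.7754
step 5: x_pred=2.2139  r=-1.4739  x^+=1.6199  v^+=-1.2122  a^+=-0.9051
step 6: x_pred=-0.8170  r=-1.5030  x^+=-1.4227  v^+=-2.5394  a^+=-1.0373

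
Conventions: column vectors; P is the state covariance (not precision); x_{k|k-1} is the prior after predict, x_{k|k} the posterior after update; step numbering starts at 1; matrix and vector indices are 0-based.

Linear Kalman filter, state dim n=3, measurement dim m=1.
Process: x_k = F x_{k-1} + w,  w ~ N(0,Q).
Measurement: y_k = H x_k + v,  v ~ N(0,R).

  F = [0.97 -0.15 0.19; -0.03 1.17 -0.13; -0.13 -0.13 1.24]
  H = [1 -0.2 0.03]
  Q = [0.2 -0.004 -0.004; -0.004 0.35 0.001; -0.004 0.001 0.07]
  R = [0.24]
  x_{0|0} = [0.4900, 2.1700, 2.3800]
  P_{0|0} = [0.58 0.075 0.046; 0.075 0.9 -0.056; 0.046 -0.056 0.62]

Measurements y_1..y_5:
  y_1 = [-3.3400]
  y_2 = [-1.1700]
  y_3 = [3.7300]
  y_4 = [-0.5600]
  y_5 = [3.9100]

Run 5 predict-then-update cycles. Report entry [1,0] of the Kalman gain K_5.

K[1,0] = -1.0516

step 1: x^-=[0.6020, 2.2148, 2.6054]  P^-=[0.7867 -0.1283 0.1445; -0.1283 1.6051 -0.3278; 0.1445 -0.3278 1.0541]  S=[1.1557]  K=[0.7066; -0.3973; 0.2091]  nu=[-3.5772]  x^+=[-1.9257, 3.6359, 1.8574]  P^+=[0.2096 0.1962 -0.0263; 0.1962 1.4227 -0.2318; -0.0263 -0.2318 1.0036]
step 2: x^-=[-2.0604, 4.0704, 2.0809]  P^-=[0.4119 -0.1137 0.2307; -0.1137 2.3713 -0.7451; 0.2307 -0.7451 1.7305]  S=[0.8166]  K=[0.5408; -0.7474; 0.5286]  nu=[1.6421]  x^+=[-1.1725, 2.8431, 2.9489]  P^+=[0.1731 0.2163 -0.0027; 0.2163 1.9152 -0.4225; -0.0027 -0.4225 1.5023]
step 3: x^-=[-1.0035, 2.9783, 3.4394]  P^-=[0.4204 -0.2376 0.4282; -0.2376 3.1105 -1.1839; 0.4282 -1.1839 2.5596]  S=[0.9220]  K=[0.5214; -0.9709; 0.8046]  nu=[5.2259]  x^+=[1.7212, -2.0957, 7.6440]  P^+=[0.1697 0.2292 0.0415; 0.2292 2.2414 -0.4637; 0.0415 -0.4637 1.9628]
step 4: x^-=[3.4363, -3.4973, 9.5272]  P^-=[0.4560 -0.3073 0.6029; -0.3073 3.5768 -1.3710; 0.6029 -1.3710 3.2726]  S=[1.0176]  K=[0.5263; -1.0454; 0.9584]  nu=[-4.9816]  x^+=[0.8145, 1.7105, 4.7528]  P^+=[0.1741 0.2526 0.0896; 0.2526 2.4648 -0.3515; 0.0896 -0.3515 2.3379]
step 5: x^-=[1.4365, 1.3590, 5.5652]  P^-=[0.4833 -0.3084 0.7256; -0.3084 3.8536 -1.3052; 0.7256 -1.3052 3.8024]  S=[1.0634]  K=[0.5329; -1.0516; 1.0351]  nu=[2.5784]  x^+=[2.8106, -1.3524, 8.2341]  P^+=[0.1812 0.2876 0.1390; 0.2876 2.6777 -0.1477; 0.1390 -0.1477 2.6630]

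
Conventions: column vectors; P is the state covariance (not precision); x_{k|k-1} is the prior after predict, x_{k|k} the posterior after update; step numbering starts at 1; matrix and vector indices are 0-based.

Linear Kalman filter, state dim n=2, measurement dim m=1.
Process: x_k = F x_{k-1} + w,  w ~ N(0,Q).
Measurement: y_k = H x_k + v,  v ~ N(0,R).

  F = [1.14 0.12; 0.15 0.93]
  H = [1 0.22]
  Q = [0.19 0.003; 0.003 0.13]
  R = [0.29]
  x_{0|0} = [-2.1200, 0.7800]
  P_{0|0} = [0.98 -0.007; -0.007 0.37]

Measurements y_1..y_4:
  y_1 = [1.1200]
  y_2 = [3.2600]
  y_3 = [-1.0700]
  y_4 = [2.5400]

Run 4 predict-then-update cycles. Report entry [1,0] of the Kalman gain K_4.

step 1: x^-=[-2.3232, 0.4074]  P^-=[1.4670 0.2043; 0.2043 0.4701]  S=[1.8697]  K=[0.8087; 0.1646]  nu=[3.3536]  x^+=[0.3888, 0.9594]  P^+=[0.2443 -0.0445; -0.0445 0.4195]
step 2: x^-=[0.5583, 0.9506]  P^-=[0.5014 0.0436; 0.0436 0.4859]  S=[0.8340]  K=[0.6126; 0.1804]  nu=[2.4926]  x^+=[2.0853, 1.4002]  P^+=[0.1884 -0.0486; -0.0486 0.4587]
step 3: x^-=[2.5453, 1.6150]  P^-=[0.4281 0.0340; 0.0340 0.5174]  S=[0.7581]  K=[0.5746; 0.1950]  nu=[-3.9706]  x^+=[0.2639, 0.8407]  P^+=[0.1778 -0.0509; -0.0509 0.4886]
step 4: x^-=[0.4018, 0.8214]  P^-=[0.4142 0.0330; 0.0330 0.5424]  S=[0.7450]  K=[0.5657; 0.2045]  nu=[1.9575]  x^+=[1.5092, 1.2217]  P^+=[0.1758 -0.0532; -0.0532 0.5112]

K[1,0] = 0.2045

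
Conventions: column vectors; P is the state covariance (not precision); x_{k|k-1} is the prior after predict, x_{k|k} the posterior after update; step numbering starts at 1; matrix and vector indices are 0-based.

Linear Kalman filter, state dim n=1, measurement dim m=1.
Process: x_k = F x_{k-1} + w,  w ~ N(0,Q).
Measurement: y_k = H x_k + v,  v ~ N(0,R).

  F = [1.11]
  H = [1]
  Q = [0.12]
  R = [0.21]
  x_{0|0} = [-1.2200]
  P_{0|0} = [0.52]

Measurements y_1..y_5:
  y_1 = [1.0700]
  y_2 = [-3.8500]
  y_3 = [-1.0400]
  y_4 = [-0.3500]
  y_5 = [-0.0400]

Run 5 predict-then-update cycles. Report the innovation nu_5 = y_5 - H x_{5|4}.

step 1: x^-=[-1.3542]  P^-=[0.7607]  S=[0.9707]  K=[0.7837]  nu=[2.4242]  x^+=[0.5455]  P^+=[0.1646]
step 2: x^-=[0.6056]  P^-=[0.3228]  S=[0.5328]  K=[0.6058]  nu=[-4.4556]  x^+=[-2.0938]  P^+=[0.1272]
step 3: x^-=[-2.3241]  P^-=[0.2768]  S=[0.4868]  K=[0.5686]  nu=[1.2841]  x^+=[-1.5940]  P^+=[0.1194]
step 4: x^-=[-1.7693]  P^-=[0.2671]  S=[0.4771]  K=[0.5599]  nu=[1.4193]  x^+=[-0.9747]  P^+=[0.1176]
step 5: x^-=[-1.0819]  P^-=[0.2649]  S=[0.4749]  K=[0.5578]  nu=[1.0419]  x^+=[-0.5008]  P^+=[0.1171]

innov = [1.0419]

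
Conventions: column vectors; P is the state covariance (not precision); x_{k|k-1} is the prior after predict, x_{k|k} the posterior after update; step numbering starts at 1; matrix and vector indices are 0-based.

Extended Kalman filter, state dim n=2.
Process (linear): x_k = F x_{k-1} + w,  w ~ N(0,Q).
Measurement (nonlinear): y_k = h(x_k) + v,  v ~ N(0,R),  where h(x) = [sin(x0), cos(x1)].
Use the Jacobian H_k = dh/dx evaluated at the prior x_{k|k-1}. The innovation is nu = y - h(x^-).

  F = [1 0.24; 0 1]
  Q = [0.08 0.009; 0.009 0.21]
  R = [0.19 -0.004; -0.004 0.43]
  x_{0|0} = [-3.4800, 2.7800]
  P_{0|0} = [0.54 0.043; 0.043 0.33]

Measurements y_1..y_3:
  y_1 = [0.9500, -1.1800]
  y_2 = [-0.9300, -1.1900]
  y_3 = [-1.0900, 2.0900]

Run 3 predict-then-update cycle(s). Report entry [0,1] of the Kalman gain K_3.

K[0,1] = -0.0279

step 1: x^-=[-2.8128, 2.7800]  P^-=[0.6596 0.1312; 0.1312 0.5400]  H_jac=[-0.9464 0.0000; 0.0000 -0.3538]  S=[0.7809 0.0399; 0.0399 0.4976]  K=[-0.7980 -0.0292; -0.1400 -0.3727]  nu=[1.2729, -0.2447]  x^+=[-3.8214, 2.6930]  P^+=[0.1601 0.0265; 0.0265 0.4514]
step 2: x^-=[-3.1751, 2.6930]  P^-=[0.2788 0.1439; 0.1439 0.6614]  H_jac=[-0.9994 0.0000; 0.0000 -0.4337]  S=[0.4685 0.0584; 0.0584 0.5544]  K=[-0.5885 -0.0506; -0.2457 -0.4915]  nu=[-0.9635, -0.2889]  x^+=[-2.5935, 3.0718]  P^+=[0.1117 0.0447; 0.0447 0.4851]
step 3: x^-=[-1.8563, 3.0718]  P^-=[0.2411 0.1702; 0.1702 0.6951]  H_jac=[-0.2816 0.0000; 0.0000 -0.0698]  S=[0.2091 -0.0007; -0.0007 0.4334]  K=[-0.3247 -0.0279; -0.2295 -0.1123]  nu=[-0.1305, 3.0876]  x^+=[-1.9000, 2.7551]  P^+=[0.2187 0.1532; 0.1532 0.6787]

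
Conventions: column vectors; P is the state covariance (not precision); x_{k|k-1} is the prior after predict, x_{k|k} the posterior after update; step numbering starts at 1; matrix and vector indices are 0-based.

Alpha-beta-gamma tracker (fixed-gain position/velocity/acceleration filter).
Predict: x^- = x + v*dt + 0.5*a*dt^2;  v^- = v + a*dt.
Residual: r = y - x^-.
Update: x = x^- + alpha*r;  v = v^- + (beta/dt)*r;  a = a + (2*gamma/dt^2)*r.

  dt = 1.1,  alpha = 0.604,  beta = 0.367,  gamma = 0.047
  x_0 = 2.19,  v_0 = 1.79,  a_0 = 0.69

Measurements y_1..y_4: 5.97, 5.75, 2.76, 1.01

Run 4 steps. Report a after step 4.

a_post = -0.5021

step 1: x_pred=4.5765  r=1.3935  x^+=5.4182  v^+=3.0139  a^+=0.7983
step 2: x_pred=9.2164  r=-3.4664  x^+=7.1227  v^+=2.7355  a^+=0.5290
step 3: x_pred=10.4518  r=-7.6918  x^+=5.8059  v^+=0.7511  a^+=-0.0686
step 4: x_pred=6.5907  r=-5.5807  x^+=3.2199  v^+=-1.1862  a^+=-0.5021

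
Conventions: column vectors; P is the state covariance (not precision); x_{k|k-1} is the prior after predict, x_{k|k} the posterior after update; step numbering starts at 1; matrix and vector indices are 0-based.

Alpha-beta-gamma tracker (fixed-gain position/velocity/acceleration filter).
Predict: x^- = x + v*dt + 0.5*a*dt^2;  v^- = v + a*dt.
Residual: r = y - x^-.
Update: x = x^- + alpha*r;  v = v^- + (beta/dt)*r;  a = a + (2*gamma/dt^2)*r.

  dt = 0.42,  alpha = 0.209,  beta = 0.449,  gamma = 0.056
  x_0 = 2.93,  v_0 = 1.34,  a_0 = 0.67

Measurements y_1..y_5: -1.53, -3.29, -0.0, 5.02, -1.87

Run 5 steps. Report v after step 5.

v_post = 6.6063

step 1: x_pred=3.5519  r=-5.0819  x^+=2.4898  v^+=-3.8114  a^+=-2.5566
step 2: x_pred=0.6635  r=-3.9535  x^+=-0.1628  v^+=-9.1116  a^+=-5.0668
step 3: x_pred=-4.4366  r=4.4366  x^+=-3.5093  v^+=-6.4968  a^+=-2.2499
step 4: x_pred=-6.4364  r=11.4564  x^+=-4.0420  v^+=4.8057  a^+=5.0240
step 5: x_pred=-1.5805  r=-0.2895  x^+=-1.6410  v^+=6.6063  a^+=4.8402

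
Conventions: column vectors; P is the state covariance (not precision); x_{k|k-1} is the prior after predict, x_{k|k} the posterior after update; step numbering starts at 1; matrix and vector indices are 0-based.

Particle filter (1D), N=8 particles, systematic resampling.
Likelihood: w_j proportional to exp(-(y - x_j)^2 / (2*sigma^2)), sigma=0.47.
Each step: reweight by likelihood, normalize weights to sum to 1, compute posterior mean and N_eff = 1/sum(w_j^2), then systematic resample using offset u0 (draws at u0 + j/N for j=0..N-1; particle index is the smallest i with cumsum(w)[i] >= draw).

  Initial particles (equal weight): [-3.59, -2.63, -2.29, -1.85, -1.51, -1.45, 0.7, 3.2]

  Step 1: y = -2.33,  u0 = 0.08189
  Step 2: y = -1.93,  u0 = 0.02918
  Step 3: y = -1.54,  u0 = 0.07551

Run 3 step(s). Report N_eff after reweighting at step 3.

step 1: w=[0.0097, 0.2888, 0.3527, 0.2102, 0.0773, 0.0613, 0.0000, 0.0000]  mean=-2.1966  Neff=3.8198  idx=[1, 1, 2, 2, 2, 3, 3, 5]
step 2: w=[0.0604, 0.0604, 0.1365, 0.1365, 0.1365, 0.1805, 0.1805, 0.1087]  mean=-2.0810  Neff=7.1345  idx=[0, 2, 3, 4, 4, 5, 6, 7]
step 3: w=[0.0180, 0.0741, 0.0741, 0.0741, 0.0741, 0.2129, 0.2129, 0.2598]  mean=-1.8905  Neff=5.5413  idx=[1, 3, 5, 5, 6, 6, 7, 7]

N_eff = 5.5413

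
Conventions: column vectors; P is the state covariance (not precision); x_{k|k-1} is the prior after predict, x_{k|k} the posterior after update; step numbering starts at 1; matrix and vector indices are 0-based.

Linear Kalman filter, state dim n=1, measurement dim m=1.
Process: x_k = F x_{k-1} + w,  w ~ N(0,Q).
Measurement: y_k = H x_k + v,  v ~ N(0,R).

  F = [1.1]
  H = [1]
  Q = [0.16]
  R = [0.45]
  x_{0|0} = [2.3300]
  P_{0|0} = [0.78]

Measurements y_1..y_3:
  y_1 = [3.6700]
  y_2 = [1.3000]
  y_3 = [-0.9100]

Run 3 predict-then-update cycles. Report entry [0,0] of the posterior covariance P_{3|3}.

P_post[0,0] = 0.2272

step 1: x^-=[2.5630]  P^-=[1.1038]  S=[1.5538]  K=[0.7104]  nu=[1.1070]  x^+=[3.3494]  P^+=[0.3197]
step 2: x^-=[3.6843]  P^-=[0.5468]  S=[0.9968]  K=[0.5486]  nu=[-2.3843]  x^+=[2.3764]  P^+=[0.2469]
step 3: x^-=[2.6140]  P^-=[0.4587]  S=[0.9087]  K=[0.5048]  nu=[-3.5240]  x^+=[0.8352]  P^+=[0.2272]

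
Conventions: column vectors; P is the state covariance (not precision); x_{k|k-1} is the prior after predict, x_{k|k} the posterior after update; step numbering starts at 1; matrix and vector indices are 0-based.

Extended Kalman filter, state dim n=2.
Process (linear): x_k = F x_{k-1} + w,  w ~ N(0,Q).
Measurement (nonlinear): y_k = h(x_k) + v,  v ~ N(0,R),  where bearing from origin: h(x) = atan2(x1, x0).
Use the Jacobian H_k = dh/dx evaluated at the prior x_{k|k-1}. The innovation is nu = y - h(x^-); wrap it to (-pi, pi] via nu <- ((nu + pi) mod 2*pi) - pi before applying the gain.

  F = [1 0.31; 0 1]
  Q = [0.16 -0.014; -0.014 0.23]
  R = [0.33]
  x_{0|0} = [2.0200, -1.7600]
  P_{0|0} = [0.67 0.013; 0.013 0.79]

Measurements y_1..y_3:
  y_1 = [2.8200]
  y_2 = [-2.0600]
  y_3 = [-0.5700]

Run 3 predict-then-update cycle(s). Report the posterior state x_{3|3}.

x_post = [-1.7860, -3.7367]

step 1: x^-=[1.4744, -1.7600]  P^-=[0.9140 0.2439; 0.2439 1.0200]  H_jac=[0.3339 0.2797]  S=[0.5572]  K=[0.6700; 0.6581]  nu=[-2.5897]  x^+=[-0.2608, -3.4643]  P^+=[0.6638 -0.0018; -0.0018 0.7787]
step 2: x^-=[-1.3348, -3.4643]  P^-=[0.8975 0.2256; 0.2256 1.0087]  H_jac=[0.2513 -0.0968]  S=[0.3852]  K=[0.5289; -0.1064]  nu=[-0.1214]  x^+=[-1.3990, -3.4514]  P^+=[0.7897 0.2472; 0.2472 1.0043]
step 3: x^-=[-2.4690, -3.4514]  P^-=[1.1995 0.5446; 0.5446 1.2343]  H_jac=[0.1917 -0.1371]  S=[0.3686]  K=[0.4211; -0.1759]  nu=[1.6217]  x^+=[-1.7860, -3.7367]  P^+=[1.1342 0.5719; 0.5719 1.2229]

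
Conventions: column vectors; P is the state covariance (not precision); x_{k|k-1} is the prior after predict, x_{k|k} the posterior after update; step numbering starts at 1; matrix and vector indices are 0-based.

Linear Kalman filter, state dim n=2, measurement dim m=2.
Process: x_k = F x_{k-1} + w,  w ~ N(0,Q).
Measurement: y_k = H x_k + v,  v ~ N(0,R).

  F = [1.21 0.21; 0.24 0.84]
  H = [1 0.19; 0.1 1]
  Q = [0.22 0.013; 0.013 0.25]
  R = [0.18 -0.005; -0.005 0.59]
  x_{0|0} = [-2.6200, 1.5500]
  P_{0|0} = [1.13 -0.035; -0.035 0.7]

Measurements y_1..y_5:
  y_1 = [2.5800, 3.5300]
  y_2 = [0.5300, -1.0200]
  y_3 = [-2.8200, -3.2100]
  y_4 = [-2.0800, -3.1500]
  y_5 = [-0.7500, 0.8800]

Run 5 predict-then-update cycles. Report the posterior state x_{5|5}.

x_post = [-1.1715, -0.5757]

step 1: x^-=[-2.8447, 0.6732]  P^-=[1.8875 0.4273; 0.4273 0.7949]  S=[2.2586 0.7702; 0.7702 1.4892]  K=[0.8870 -0.0451; 0.0780 0.5221]  nu=[5.2968, 3.1413]  x^+=[1.7121, 2.7265]  P^+=[0.1690 -0.0479; -0.0479 0.3124]
step 2: x^-=[2.6442, 2.7012]  P^-=[0.4568 0.0661; 0.0661 0.4609]  S=[0.6786 0.1956; 0.1956 1.0687]  K=[0.6984 -0.0232; 0.1059 0.4181]  nu=[-2.6274, -3.9856]  x^+=[0.9018, 0.7567]  P^+=[0.1316 -0.0304; -0.0304 0.2492]
step 3: x^-=[1.2501, 0.8520]  P^-=[0.4082 0.0628; 0.0628 0.4211]  S=[0.6273 0.1798; 0.1798 1.0278]  K=[0.6747 -0.0172; 0.1141 0.3959]  nu=[-4.2319, -4.1870]  x^+=[-1.5332, -1.2887]  P^+=[0.1265 -0.0262; -0.0262 0.2356]
step 4: x^-=[-2.1258, -1.4505]  P^-=[0.4023 0.0634; 0.0634 0.4130]  S=[0.6213 0.1783; 0.1783 1.0197]  K=[0.6714 -0.0158; 0.1161 0.3909]  nu=[0.3214, -1.4870]  x^+=[-1.8865, -1.9944]  P^+=[0.1257 -0.0252; -0.0252 0.2326]
step 5: x^-=[-2.7015, -2.1281]  P^-=[0.4015 0.0636; 0.0636 0.4112]  S=[0.6205 0.1781; 0.1781 1.0179]  K=[0.6710 -0.0155; 0.1165 0.3898]  nu=[2.3559, 3.2783]  x^+=[-1.1715, -0.5757]  P^+=[0.1256 -0.0250; -0.0250 0.2319]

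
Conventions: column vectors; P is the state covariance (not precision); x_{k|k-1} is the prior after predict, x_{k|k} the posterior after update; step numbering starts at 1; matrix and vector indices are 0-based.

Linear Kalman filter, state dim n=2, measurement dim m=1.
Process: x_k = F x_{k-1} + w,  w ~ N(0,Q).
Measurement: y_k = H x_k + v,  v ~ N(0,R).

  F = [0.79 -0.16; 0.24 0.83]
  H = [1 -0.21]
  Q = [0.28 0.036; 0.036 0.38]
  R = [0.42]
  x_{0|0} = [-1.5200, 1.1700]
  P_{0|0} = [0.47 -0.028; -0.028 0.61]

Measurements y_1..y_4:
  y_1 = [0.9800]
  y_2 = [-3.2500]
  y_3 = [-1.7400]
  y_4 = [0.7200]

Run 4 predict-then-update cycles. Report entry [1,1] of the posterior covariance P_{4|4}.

P_post[1,1] = 1.1092

step 1: x^-=[-1.3880, 0.6063]  P^-=[0.5960 0.0268; 0.0268 0.8161]  S=[1.0407]  K=[0.5673; -0.1389]  nu=[2.4953]  x^+=[0.0275, 0.2597]  P^+=[0.2611 0.1088; 0.1088 0.7961]
step 2: x^-=[-0.0198, 0.2221]  P^-=[0.4358 0.0470; 0.0470 0.9868]  S=[0.8796]  K=[0.4843; -0.1822]  nu=[-3.1836]  x^+=[-1.5615, 0.8022]  P^+=[0.2295 0.1246; 0.1246 0.9576]
step 3: x^-=[-1.3619, 0.2910]  P^-=[0.4163 0.0293; 0.0293 1.1025]  S=[0.8726]  K=[0.4700; -0.2318]  nu=[-0.3170]  x^+=[-1.5109, 0.3645]  P^+=[0.2235 0.1243; 0.1243 1.0557]
step 4: x^-=[-1.2519, -0.0601]  P^-=[0.4151 0.0149; 0.0149 1.1697]  S=[0.8804]  K=[0.4679; -0.2620]  nu=[1.9593]  x^+=[-0.3351, -0.5735]  P^+=[0.2223 0.1229; 0.1229 1.1092]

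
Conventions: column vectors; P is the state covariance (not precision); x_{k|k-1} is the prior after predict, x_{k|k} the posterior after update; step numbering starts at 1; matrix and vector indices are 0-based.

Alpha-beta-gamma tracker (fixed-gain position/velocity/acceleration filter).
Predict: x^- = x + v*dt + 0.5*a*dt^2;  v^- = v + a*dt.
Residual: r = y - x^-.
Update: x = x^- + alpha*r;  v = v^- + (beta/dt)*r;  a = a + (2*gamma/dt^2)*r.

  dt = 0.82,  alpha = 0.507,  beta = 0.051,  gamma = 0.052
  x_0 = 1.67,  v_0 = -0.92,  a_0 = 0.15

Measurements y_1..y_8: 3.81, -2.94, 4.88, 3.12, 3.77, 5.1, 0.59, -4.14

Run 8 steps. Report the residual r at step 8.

step 1: x_pred=0.9660  r=2.8440  x^+=2.4079  v^+=-0.6201  a^+=0.5899
step 2: x_pred=2.0977  r=-5.0377  x^+=-0.4564  v^+=-0.4497  a^+=-0.1893
step 3: x_pred=-0.8888  r=5.7688  x^+=2.0360  v^+=-0.2462  a^+=0.7030
step 4: x_pred=2.0704  r=1.0496  x^+=2.6026  v^+=0.3955  a^+=0.8653
step 5: x_pred=3.2178  r=0.5522  x^+=3.4978  v^+=1.1394  a^+=0.9507
step 6: x_pred=4.7517  r=0.3483  x^+=4.9283  v^+=1.9406  a^+=1.0046
step 7: x_pred=6.8573  r=-6.2673  x^+=3.6798  v^+=2.3746  a^+=0.0352
step 8: x_pred=5.6388  r=-9.7788  x^+=0.6809  v^+=1.7953  a^+=-1.4773

resid = -9.7788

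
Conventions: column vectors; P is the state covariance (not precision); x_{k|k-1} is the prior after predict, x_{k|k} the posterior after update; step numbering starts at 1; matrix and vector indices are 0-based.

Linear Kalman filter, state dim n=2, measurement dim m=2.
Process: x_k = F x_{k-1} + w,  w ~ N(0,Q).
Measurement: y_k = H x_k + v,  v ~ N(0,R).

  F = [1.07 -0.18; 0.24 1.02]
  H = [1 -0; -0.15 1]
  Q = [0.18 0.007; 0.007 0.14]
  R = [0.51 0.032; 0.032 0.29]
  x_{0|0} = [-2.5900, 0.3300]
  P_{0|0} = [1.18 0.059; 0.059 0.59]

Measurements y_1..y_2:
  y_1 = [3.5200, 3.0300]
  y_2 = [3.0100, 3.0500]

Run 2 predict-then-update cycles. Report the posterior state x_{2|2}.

step 1: x^-=[-2.8307, -0.2850]  P^-=[1.5274 0.2635; 0.2635 0.8507]  S=[2.0374 0.0664; 0.0664 1.0960]  K=[0.7501 -0.0141; 0.1054 0.7337]  nu=[6.3507, 2.8904]  x^+=[1.8926, 2.5053]  P^+=[0.3821 0.0772; 0.0772 0.2277]
step 2: x^-=[1.5741, 3.0096]  P^-=[0.5951 0.1443; 0.1443 0.4368]  S=[1.1051 0.0870; 0.0870 0.6969]  K=[0.5376 0.0118; 0.0845 0.5851]  nu=[1.4359, 0.2765]  x^+=[2.3493, 3.2927]  P^+=[0.2745 0.0618; 0.0618 0.1817]

x_post = [2.3493, 3.2927]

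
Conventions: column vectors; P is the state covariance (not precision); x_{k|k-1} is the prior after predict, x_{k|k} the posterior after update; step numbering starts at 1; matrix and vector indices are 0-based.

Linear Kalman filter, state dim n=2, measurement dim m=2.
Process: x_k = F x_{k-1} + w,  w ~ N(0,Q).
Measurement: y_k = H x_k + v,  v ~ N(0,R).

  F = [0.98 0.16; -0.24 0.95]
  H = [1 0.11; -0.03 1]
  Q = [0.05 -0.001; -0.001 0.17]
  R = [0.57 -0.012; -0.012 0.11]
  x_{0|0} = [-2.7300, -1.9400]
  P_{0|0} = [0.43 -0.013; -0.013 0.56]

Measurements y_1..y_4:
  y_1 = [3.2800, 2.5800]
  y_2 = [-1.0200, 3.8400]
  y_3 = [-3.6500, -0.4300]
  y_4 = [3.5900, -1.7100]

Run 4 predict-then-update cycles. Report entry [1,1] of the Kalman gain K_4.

K[1,1] = 0.6967

step 1: x^-=[-2.9858, -1.1878]  P^-=[0.4732 -0.0286; -0.0286 0.7061]  S=[1.0455 0.0229; 0.0229 0.8182]  K=[0.4511 -0.0650; 0.0280 0.8632]  nu=[6.3965, 3.6782]  x^+=[-0.3396, 2.1662]  P^+=[0.2584 -0.0048; -0.0048 0.0945]
step 2: x^-=[0.0138, 2.1394]  P^-=[0.2991 -0.0517; -0.0517 0.2723]  S=[0.8610 -0.0426; -0.0426 0.3857]  K=[0.3348 -0.1204; 0.0099 0.7112]  nu=[-1.2691, 1.7010]  x^+=[-0.6159, 3.3366]  P^+=[0.1935 -0.0115; -0.0115 0.0778]
step 3: x^-=[-0.0698, 3.3176]  P^-=[0.2343 -0.0449; -0.0449 0.2566]  S=[0.7975 -0.0356; -0.0356 0.3695]  K=[0.2825 -0.1134; 0.0102 0.6990]  nu=[-3.9452, -3.7497]  x^+=[-0.7591, 0.6560]  P^+=[0.1636 -0.0110; -0.0110 0.0764]
step 4: x^-=[-0.6389, 0.8054]  P^-=[0.2056 -0.0376; -0.0376 0.2534]  S=[0.7704 -0.0278; -0.0278 0.3659]  K=[0.2579 -0.1001; 0.0125 0.6967]  nu=[4.1403, -2.5345]  x^+=[0.6828, -0.9088]  P^+=[0.1493 -0.0096; -0.0096 0.0762]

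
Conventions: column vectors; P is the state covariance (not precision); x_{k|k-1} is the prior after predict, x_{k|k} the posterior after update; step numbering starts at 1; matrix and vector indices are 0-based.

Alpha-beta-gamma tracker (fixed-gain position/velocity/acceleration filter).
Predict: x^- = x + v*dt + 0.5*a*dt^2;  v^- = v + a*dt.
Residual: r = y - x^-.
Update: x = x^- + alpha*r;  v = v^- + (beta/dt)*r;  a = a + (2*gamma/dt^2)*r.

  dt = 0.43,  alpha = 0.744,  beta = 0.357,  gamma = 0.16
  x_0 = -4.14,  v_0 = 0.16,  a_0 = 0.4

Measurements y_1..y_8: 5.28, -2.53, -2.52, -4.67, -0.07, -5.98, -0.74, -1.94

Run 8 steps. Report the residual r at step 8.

step 1: x_pred=-4.0342  r=9.3142  x^+=2.8956  v^+=8.0650  a^+=16.5198
step 2: x_pred=7.8908  r=-10.4208  x^+=0.1377  v^+=6.5168  a^+=-1.5150
step 3: x_pred=2.7999  r=-5.3199  x^+=-1.1581  v^+=1.4486  a^+=-10.7220
step 4: x_pred=-1.5264  r=-3.1436  x^+=-3.8653  v^+=-5.7717  a^+=-16.1624
step 5: x_pred=-7.8413  r=7.7713  x^+=-2.0595  v^+=-6.2696  a^+=-2.7129
step 6: x_pred=-5.0062  r=-0.9738  x^+=-5.7307  v^+=-8.2446  a^+=-4.3983
step 7: x_pred=-9.6825  r=8.9425  x^+=-3.0293  v^+=-2.7115  a^+=11.0782
step 8: x_pred=-3.1711  r=1.2311  x^+=-2.2551  v^+=3.0742  a^+=13.2087

resid = 1.2311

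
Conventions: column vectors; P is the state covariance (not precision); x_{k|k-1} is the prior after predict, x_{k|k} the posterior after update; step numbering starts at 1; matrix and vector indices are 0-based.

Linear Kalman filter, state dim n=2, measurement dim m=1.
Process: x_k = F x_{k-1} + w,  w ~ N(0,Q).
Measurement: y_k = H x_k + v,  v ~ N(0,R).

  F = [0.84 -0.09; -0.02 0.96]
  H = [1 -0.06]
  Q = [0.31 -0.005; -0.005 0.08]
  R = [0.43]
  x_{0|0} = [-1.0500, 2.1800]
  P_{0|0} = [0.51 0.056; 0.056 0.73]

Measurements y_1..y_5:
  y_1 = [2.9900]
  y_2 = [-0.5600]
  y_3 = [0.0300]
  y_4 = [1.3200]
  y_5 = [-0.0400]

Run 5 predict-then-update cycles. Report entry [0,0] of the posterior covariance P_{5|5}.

step 1: x^-=[-1.0782, 2.1138]  P^-=[0.6673 -0.0314; -0.0314 0.7508]  S=[1.1038]  K=[0.6063; -0.0692]  nu=[4.1950]  x^+=[1.4651, 1.8233]  P^+=[0.2616 0.0150; 0.0150 0.7455]
step 2: x^-=[1.0666, 1.7211]  P^-=[0.4984 -0.0617; -0.0617 0.7666]  S=[0.9385]  K=[0.5349; -0.1148]  nu=[-1.5233]  x^+=[0.2517, 1.8959]  P^+=[0.2298 -0.0041; -0.0041 0.7542]
step 3: x^-=[0.0408, 1.8150]  P^-=[0.4789 -0.0773; -0.0773 0.7754]  S=[0.9209]  K=[0.5250; -0.1345]  nu=[0.0981]  x^+=[0.0923, 1.8019]  P^+=[0.2250 -0.0123; -0.0123 0.7587]
step 4: x^-=[-0.0846, 1.7279]  P^-=[0.4768 -0.0843; -0.0843 0.7798]  S=[0.9197]  K=[0.5239; -0.1425]  nu=[1.5083]  x^+=[0.7056, 1.5130]  P^+=[0.2243 -0.0156; -0.0156 0.7611]
step 5: x^-=[0.4565, 1.4384]  P^-=[0.4768 -0.0871; -0.0871 0.7821]  S=[0.9201]  K=[0.5239; -0.1457]  nu=[-0.4102]  x^+=[0.2416, 1.4981]  P^+=[0.2243 -0.0169; -0.0169 0.7626]

P_post[0,0] = 0.2243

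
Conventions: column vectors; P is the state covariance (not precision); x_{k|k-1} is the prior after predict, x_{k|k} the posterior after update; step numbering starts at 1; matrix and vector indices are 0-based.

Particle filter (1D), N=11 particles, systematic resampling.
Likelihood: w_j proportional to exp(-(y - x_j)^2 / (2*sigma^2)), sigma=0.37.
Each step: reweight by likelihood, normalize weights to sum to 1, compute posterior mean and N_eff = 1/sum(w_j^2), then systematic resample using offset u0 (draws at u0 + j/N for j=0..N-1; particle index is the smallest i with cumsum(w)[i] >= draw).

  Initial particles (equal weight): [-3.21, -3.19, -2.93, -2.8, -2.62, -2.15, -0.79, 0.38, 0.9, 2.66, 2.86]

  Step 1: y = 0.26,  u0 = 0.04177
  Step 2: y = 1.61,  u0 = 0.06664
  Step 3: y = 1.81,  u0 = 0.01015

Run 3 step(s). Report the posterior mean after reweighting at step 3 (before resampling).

step 1: w=[0.0000, 0.0000, 0.0000, 0.0000, 0.0000, 0.0000, 0.0150, 0.7969, 0.1882, 0.0000, 0.0000]  mean=0.4603  Neff=1.4912  idx=[7, 7, 7, 7, 7, 7, 7, 7, 7, 8, 8]
step 2: w=[0.0113, 0.0113, 0.0113, 0.0113, 0.0113, 0.0113, 0.0113, 0.0113, 0.0113, 0.4492, 0.4492]  mean=0.8472  Neff=2.4705  idx=[5, 9, 9, 9, 9, 9, 10, 10, 10, 10, 10]
step 3: w=[0.0012, 0.0999, 0.0999, 0.0999, 0.0999, 0.0999, 0.0999, 0.0999, 0.0999, 0.0999, 0.0999]  mean=0.8994  Neff=10.0234  idx=[1, 2, 2, 3, 4, 5, 6, 7, 8, 9, 10]

post_mean = 0.8994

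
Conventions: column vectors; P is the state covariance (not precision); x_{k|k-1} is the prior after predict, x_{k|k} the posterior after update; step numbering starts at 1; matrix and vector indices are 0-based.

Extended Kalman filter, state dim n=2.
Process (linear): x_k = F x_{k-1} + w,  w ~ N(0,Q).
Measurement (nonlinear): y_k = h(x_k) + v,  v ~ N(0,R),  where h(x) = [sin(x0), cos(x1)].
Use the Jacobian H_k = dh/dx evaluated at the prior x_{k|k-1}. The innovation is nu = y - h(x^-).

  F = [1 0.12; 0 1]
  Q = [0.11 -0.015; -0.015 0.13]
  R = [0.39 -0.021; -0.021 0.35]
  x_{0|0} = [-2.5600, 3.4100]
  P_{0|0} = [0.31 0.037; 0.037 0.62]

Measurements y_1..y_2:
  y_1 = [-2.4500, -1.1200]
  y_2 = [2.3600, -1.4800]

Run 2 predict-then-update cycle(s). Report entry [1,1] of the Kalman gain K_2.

K[1,1] = 0.5545

step 1: x^-=[-2.1508, 3.4100]  P^-=[0.4378 0.0964; 0.0964 0.7500]  H_jac=[-0.5480 0.0000; 0.0000 0.2652]  S=[0.5215 -0.0350; -0.0350 0.4027]  K=[-0.4585 0.0236; -0.0686 0.4879]  nu=[-1.6135, -0.1558]  x^+=[-1.4147, 3.4446]  P^+=[0.3272 0.0675; 0.0675 0.6493]
step 2: x^-=[-1.0013, 3.4446]  P^-=[0.4627 0.1304; 0.1304 0.7793]  H_jac=[0.5392 0.0000; 0.0000 0.2984]  S=[0.5245 -0.0000; -0.0000 0.4194]  K=[0.4757 0.0928; 0.1341 0.5545]  nu=[3.2022, -0.5256]  x^+=[0.4731, 3.5825]  P^+=[0.3404 0.0754; 0.0754 0.6410]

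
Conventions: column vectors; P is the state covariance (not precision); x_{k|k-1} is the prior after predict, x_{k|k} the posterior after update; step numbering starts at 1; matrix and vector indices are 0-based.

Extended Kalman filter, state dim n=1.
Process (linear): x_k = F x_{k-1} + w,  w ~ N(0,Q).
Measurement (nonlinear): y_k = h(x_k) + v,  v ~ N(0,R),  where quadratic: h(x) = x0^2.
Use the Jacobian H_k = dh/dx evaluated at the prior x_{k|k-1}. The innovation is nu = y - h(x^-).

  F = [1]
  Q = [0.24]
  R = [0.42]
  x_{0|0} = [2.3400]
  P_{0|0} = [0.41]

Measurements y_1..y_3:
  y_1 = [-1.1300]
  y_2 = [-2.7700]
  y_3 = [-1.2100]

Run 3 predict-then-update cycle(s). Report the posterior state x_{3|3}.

x_post = [0.1639]

step 1: x^-=[2.3400]  P^-=[0.6500]  H_jac=[4.6800]  S=[14.6566]  K=[0.2076]  nu=[-6.6056]  x^+=[0.9690]  P^+=[0.0186]
step 2: x^-=[0.9690]  P^-=[0.2586]  H_jac=[1.9380]  S=[1.3913]  K=[0.3602]  nu=[-3.7089]  x^+=[-0.3671]  P^+=[0.0781]
step 3: x^-=[-0.3671]  P^-=[0.3181]  H_jac=[-0.7342]  S=[0.5915]  K=[-0.3948]  nu=[-1.3448]  x^+=[0.1639]  P^+=[0.2259]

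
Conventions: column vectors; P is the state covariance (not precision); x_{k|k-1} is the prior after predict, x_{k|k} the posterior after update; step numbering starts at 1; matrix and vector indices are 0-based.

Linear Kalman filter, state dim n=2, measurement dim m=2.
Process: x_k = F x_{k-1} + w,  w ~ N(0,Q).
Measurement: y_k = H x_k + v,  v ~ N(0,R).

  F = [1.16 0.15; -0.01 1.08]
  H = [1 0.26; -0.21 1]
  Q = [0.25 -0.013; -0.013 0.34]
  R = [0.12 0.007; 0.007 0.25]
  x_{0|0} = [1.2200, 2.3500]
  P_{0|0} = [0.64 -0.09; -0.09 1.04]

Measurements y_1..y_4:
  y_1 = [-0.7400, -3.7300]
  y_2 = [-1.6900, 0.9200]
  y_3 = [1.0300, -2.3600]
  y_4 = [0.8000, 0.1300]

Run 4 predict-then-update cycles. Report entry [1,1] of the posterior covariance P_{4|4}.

step 1: x^-=[1.7677, 2.5258]  P^-=[1.1033 0.0354; 0.0354 1.5551]  S=[1.3468 0.2131; 0.2131 1.8388]  K=[0.8586 -0.2062; 0.1969 0.8188]  nu=[-3.1644, -5.8846]  x^+=[0.2643, -2.9157]  P^+=[0.1076 -0.0230; -0.0230 0.2013]
step 2: x^-=[-0.1308, -3.1516]  P^-=[0.3913 -0.0104; -0.0104 0.5753]  S=[0.5448 0.0646; 0.0646 0.8469]  K=[0.7329 -0.1652; 0.1763 0.6684]  nu=[-0.7398, 4.0442]  x^+=[-1.3410, -0.5789]  P^+=[0.0912 -0.0170; -0.0170 0.1648]
step 3: x^-=[-1.6423, -0.6118]  P^-=[0.3705 -0.0086; -0.0086 0.5326]  S=[0.5220 0.0595; 0.0595 0.8025]  K=[0.7239 -0.1614; 0.1743 0.6529]  nu=[2.8314, -2.0931]  x^+=[0.7450, -1.4850]  P^+=[0.0900 -0.0164; -0.0164 0.1610]
step 4: x^-=[0.6414, -1.6113]  P^-=[0.3690 -0.0085; -0.0085 0.5282]  S=[0.5203 0.0588; 0.0588 0.7980]  K=[0.7232 -0.1610; 0.1740 0.6513]  nu=[0.5775, 1.8760]  x^+=[0.7570, -0.2890]  P^+=[0.0899 -0.0163; -0.0163 0.1606]

P_post[1,1] = 0.1606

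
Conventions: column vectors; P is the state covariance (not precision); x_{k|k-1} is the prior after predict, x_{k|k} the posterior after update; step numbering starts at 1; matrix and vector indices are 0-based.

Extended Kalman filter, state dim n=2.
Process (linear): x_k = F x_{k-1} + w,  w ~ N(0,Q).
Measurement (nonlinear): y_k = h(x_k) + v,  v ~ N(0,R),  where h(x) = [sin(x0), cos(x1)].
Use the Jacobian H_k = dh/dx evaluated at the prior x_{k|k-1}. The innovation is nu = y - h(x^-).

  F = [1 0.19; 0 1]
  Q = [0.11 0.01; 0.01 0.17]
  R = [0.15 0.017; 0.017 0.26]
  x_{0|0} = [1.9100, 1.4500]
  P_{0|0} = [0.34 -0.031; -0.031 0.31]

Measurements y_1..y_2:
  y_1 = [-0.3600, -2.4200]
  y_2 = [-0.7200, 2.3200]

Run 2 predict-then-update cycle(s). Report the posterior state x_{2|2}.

x_post = [4.0298, 2.9094]

step 1: x^-=[2.1855, 1.4500]  P^-=[0.4494 0.0379; 0.0379 0.4800]  H_jac=[-0.5767 0.0000; 0.0000 -0.9927]  S=[0.2995 0.0387; 0.0387 0.7330]  K=[-0.8647 -0.0057; 0.0111 -0.6506]  nu=[-1.1769, -2.5405]  x^+=[3.2177, 3.0899]  P^+=[0.2251 0.0163; 0.0163 0.1702]
step 2: x^-=[3.8047, 3.0899]  P^-=[0.3474 0.0586; 0.0586 0.3402]  H_jac=[-0.7881 0.0000; 0.0000 -0.0517]  S=[0.3658 0.0194; 0.0194 0.2609]  K=[-0.7509 0.0442; -0.1232 -0.0582]  nu=[-0.1044, 3.3187]  x^+=[4.0298, 2.9094]  P^+=[0.1420 0.0247; 0.0247 0.3335]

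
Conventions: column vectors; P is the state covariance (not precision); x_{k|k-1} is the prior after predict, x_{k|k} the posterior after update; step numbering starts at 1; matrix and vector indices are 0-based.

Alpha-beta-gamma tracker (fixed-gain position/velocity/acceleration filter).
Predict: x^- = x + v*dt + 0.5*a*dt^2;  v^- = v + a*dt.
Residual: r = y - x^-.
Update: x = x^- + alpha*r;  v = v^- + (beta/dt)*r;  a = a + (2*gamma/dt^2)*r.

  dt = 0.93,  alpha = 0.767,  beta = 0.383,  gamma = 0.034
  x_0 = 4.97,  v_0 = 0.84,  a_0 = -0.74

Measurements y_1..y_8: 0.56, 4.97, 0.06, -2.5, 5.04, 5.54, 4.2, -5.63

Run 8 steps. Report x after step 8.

step 1: x_pred=5.4312  r=-4.8712  x^+=1.6950  v^+=-1.8543  a^+=-1.1230
step 2: x_pred=-0.5151  r=5.4851  x^+=3.6920  v^+=-0.6397  a^+=-0.6917
step 3: x_pred=2.7979  r=-2.7379  x^+=0.6979  v^+=-2.4106  a^+=-0.9070
step 4: x_pred=-1.9361  r=-0.5639  x^+=-2.3686  v^+=-3.4863  a^+=-0.9513
step 5: x_pred=-6.0223  r=11.0623  x^+=2.4625  v^+=0.1847  a^+=-0.0816
step 6: x_pred=2.5990  r=2.9410  x^+=4.8548  v^+=1.3200  a^+=0.1496
step 7: x_pred=6.1471  r=-1.9471  x^+=4.6537  v^+=0.6573  a^+=-0.0034
step 8: x_pred=5.2635  r=-10.8935  x^+=-3.0918  v^+=-3.8321  a^+=-0.8599

x_post = -3.0918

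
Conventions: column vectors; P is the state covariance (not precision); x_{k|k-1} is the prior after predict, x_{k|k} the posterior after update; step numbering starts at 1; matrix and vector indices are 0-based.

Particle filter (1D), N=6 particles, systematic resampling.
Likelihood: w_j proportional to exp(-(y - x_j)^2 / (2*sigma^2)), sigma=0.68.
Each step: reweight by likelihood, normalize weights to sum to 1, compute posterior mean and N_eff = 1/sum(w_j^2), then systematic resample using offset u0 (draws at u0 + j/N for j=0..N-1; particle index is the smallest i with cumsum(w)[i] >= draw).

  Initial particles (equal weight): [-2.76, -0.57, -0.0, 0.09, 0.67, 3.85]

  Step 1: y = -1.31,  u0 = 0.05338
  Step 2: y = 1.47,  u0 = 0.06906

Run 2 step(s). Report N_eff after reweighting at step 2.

N_eff = 2.5527

step 1: w=[0.1087, 0.5841, 0.1651, 0.1268, 0.0152, 0.0000]  mean=-0.6114  Neff=2.5215  idx=[0, 1, 1, 1, 2, 3]
step 2: w=[0.0000, 0.0431, 0.0431, 0.0431, 0.3753, 0.4953]  mean=-0.0292  Neff=2.5527  idx=[2, 4, 4, 5, 5, 5]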